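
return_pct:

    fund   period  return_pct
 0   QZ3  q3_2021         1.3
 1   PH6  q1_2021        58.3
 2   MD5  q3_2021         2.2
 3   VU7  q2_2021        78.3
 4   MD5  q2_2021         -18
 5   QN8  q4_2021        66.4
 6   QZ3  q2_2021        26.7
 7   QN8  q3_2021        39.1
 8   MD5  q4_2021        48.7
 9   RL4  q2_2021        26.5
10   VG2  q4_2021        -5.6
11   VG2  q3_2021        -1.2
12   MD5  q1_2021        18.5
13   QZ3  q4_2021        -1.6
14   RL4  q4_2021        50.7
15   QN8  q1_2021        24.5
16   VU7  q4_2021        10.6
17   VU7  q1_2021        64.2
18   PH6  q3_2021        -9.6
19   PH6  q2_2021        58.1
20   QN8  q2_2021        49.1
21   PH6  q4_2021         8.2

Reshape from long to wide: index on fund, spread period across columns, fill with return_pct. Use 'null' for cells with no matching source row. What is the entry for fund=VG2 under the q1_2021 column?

null

No long-format row has fund=VG2 and period=q1_2021, so the cell is null.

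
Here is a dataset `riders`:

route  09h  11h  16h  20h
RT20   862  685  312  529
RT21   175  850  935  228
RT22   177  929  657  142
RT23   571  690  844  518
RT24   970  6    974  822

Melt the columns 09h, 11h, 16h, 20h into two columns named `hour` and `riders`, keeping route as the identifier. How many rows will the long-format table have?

5 route values × 4 melted columns = 20 rows.

20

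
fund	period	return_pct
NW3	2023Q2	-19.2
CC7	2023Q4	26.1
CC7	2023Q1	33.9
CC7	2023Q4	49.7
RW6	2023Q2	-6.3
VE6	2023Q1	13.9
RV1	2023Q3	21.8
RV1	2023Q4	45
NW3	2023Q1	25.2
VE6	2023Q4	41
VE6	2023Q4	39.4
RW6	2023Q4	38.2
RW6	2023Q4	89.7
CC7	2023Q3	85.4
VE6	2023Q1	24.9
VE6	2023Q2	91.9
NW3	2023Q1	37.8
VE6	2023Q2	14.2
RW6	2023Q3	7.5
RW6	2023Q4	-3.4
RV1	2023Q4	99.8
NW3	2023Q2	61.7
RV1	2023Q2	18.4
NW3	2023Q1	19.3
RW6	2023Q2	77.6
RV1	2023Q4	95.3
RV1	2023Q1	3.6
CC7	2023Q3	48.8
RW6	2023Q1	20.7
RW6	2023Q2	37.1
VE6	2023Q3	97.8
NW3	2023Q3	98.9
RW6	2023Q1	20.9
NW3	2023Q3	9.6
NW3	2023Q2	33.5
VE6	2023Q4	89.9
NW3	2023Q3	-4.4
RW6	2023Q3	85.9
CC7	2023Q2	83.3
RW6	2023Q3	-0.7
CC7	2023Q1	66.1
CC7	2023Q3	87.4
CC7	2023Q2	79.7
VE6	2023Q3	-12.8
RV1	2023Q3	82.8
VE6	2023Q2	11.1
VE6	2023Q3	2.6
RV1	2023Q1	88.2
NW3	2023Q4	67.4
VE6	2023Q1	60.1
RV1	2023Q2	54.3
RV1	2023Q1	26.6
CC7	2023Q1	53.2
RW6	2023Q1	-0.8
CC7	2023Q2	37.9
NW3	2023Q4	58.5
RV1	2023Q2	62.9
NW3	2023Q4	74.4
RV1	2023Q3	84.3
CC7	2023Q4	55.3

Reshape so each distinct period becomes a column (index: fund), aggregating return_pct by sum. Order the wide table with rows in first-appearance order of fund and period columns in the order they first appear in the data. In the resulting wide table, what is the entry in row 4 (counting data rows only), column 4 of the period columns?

With rows in first-appearance order of fund, row 4 is fund=VE6. period columns in first-appearance order: 2023Q2, 2023Q4, 2023Q1, 2023Q3; column 4 is 2023Q3.
Long rows with fund=VE6, period=2023Q3: 97.8 + -12.8 + 2.6 = 87.6.

87.6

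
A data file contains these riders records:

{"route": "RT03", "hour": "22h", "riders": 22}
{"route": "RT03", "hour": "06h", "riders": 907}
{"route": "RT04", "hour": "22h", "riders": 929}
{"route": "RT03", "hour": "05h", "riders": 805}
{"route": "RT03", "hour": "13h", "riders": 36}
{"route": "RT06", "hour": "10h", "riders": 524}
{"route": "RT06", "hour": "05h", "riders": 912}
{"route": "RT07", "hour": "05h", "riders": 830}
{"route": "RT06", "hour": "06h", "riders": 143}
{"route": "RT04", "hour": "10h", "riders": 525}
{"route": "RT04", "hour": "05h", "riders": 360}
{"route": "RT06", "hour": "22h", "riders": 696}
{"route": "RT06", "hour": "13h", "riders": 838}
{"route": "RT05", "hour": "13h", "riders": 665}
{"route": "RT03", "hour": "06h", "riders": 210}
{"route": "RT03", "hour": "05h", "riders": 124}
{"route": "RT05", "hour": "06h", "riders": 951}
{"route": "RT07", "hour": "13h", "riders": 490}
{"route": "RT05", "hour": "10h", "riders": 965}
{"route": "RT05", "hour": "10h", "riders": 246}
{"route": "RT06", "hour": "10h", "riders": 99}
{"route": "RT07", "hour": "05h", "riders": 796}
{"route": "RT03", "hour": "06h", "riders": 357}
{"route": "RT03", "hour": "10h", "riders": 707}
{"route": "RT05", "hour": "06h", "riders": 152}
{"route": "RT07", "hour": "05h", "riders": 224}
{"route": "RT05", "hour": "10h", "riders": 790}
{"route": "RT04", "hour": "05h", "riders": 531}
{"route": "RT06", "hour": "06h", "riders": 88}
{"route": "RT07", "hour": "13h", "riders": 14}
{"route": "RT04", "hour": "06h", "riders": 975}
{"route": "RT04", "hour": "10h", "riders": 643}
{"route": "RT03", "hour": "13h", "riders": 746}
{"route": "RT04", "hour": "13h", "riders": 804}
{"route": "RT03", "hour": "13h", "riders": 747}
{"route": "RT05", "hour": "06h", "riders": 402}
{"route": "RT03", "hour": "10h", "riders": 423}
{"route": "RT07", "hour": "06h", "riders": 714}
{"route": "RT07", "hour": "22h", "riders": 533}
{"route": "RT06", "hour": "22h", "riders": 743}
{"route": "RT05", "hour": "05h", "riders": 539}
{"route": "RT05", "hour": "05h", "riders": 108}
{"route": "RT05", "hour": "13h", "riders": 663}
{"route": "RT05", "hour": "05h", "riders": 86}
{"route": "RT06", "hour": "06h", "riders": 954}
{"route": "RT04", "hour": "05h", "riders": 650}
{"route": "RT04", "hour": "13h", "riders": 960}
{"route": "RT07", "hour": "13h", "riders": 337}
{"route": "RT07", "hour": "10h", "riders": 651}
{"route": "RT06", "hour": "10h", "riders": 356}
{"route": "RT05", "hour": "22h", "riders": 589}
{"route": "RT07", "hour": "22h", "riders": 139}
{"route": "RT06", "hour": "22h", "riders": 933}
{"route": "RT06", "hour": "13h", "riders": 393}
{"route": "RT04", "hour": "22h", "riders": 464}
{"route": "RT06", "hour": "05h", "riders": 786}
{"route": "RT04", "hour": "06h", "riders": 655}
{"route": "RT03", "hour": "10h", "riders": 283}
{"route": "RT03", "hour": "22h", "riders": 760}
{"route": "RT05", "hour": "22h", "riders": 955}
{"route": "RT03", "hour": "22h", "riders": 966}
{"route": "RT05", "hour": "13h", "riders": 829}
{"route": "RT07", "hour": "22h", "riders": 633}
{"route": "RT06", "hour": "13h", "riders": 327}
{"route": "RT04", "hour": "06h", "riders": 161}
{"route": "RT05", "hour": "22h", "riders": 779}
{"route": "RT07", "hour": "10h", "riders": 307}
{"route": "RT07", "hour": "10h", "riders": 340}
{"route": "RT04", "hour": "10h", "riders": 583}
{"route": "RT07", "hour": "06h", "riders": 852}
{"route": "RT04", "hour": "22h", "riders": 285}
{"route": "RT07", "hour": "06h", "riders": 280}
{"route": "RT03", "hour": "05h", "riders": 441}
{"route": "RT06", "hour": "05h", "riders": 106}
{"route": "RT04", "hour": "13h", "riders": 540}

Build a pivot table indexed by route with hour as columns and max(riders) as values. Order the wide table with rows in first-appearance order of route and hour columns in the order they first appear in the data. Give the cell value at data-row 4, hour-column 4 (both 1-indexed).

490

With rows in first-appearance order of route, row 4 is route=RT07. hour columns in first-appearance order: 22h, 06h, 05h, 13h, 10h; column 4 is 13h.
Long rows with route=RT07, hour=13h: max(490, 14, 337) = 490.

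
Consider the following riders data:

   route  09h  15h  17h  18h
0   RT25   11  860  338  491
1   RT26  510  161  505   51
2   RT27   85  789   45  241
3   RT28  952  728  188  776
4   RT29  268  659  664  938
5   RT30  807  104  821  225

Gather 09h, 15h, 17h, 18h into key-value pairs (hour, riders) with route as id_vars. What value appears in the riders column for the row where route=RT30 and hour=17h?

821

Unpivoting turns each (route, wide-column) pair into one long row.
The wide cell at row RT30, column 17h holds 821, so the long row (RT30, 17h) has riders=821.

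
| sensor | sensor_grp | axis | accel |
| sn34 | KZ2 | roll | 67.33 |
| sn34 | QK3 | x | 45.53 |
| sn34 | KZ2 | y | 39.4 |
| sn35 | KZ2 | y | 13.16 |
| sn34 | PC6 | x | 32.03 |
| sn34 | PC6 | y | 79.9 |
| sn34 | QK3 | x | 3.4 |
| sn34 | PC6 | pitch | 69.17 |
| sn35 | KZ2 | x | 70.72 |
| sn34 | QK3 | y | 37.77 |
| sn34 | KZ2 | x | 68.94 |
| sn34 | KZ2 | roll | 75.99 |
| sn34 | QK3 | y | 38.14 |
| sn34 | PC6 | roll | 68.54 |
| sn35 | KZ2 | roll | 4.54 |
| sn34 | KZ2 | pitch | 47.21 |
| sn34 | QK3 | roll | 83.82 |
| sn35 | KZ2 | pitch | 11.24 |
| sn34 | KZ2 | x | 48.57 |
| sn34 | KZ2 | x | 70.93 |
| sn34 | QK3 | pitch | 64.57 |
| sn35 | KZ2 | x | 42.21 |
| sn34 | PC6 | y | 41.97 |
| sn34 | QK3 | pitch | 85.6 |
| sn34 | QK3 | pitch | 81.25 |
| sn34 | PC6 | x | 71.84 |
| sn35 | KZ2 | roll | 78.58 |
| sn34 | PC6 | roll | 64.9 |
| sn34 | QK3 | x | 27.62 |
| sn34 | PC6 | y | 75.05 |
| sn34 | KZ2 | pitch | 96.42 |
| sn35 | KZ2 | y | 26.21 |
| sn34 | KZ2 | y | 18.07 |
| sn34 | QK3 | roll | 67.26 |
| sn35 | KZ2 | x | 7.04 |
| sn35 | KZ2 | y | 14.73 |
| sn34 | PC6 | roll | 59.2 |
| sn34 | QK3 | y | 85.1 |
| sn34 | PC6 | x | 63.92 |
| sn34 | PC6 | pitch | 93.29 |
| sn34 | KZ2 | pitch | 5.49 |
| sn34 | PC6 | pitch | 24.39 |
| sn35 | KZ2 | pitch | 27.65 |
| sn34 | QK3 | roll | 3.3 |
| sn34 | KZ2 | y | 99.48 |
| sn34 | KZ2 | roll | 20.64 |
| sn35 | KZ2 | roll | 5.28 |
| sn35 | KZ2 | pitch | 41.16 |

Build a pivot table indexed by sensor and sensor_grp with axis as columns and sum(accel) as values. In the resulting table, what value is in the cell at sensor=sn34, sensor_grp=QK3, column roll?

Rows with sensor=sn34, sensor_grp=QK3 and axis=roll: accel values are 83.82, 67.26, 3.3.
83.82 + 67.26 + 3.3 = 154.38.

154.38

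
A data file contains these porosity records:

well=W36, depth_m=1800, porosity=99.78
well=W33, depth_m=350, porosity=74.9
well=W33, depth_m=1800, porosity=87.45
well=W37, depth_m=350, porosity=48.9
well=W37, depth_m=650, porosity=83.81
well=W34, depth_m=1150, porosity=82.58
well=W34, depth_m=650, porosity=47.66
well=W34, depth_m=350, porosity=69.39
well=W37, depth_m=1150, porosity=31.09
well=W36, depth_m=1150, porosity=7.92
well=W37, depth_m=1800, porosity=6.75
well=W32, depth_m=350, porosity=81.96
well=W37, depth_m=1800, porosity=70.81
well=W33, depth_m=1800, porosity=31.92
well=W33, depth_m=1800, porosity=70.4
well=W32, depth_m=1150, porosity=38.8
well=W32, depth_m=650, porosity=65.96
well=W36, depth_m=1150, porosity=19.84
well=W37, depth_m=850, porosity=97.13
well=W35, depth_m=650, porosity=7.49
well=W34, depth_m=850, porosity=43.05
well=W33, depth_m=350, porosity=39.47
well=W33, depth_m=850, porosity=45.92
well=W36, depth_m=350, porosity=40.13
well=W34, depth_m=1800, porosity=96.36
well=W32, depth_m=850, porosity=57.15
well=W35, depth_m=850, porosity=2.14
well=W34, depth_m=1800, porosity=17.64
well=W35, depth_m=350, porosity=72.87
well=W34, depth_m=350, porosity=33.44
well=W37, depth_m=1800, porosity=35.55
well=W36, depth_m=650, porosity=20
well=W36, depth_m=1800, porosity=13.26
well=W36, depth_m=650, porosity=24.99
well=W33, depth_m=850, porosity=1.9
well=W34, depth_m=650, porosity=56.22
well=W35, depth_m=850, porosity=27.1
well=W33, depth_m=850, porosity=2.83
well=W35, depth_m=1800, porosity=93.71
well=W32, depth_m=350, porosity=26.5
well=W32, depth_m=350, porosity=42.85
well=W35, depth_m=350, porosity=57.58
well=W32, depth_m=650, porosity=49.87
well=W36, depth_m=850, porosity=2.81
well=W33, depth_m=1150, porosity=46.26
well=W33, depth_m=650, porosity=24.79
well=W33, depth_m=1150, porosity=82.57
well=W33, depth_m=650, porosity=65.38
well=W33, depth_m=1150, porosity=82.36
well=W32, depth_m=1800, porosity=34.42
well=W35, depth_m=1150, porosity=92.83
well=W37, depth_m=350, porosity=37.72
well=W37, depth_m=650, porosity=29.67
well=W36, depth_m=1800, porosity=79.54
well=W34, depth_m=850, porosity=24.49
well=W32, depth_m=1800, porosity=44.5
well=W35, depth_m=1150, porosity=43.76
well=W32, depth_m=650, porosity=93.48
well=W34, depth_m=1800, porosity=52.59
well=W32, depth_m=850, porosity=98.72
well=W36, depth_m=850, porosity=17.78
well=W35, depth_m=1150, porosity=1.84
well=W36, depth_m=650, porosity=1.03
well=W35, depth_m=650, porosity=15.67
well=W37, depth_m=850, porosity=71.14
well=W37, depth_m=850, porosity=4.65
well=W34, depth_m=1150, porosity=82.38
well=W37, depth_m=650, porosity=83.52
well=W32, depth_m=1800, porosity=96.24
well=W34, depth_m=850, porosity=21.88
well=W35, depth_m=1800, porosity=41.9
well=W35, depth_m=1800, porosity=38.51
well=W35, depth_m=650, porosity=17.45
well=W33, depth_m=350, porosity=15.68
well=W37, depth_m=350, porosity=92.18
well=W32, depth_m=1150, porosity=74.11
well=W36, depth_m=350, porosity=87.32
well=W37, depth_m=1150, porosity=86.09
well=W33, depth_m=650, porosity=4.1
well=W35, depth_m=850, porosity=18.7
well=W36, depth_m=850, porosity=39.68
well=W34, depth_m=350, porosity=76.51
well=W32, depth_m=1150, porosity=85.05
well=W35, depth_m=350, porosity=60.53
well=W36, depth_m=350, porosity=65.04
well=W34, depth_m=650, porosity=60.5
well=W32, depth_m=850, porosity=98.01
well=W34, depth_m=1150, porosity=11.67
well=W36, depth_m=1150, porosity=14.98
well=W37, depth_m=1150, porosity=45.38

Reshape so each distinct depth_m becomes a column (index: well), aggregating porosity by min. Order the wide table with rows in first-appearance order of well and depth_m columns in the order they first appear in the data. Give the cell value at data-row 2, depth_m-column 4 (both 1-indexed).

With rows in first-appearance order of well, row 2 is well=W33. depth_m columns in first-appearance order: 1800, 350, 650, 1150, 850; column 4 is 1150.
Long rows with well=W33, depth_m=1150: min(46.26, 82.57, 82.36) = 46.26.

46.26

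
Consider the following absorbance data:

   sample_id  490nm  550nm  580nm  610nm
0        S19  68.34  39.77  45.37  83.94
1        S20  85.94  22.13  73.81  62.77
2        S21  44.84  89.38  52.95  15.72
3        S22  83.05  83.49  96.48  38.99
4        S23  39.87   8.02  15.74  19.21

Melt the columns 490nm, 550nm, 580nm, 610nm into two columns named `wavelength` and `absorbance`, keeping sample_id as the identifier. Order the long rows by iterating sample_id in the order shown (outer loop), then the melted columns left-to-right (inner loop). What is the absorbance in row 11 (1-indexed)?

20 rows total (5 × 4). Row 11: index ⌊(11-1)/4⌋ = 2 into sample_id → S21; (11-1) mod 4 = 2 into the melted columns → 580nm.
So row 11 is (S21, 580nm, 52.95); absorbance = 52.95.

52.95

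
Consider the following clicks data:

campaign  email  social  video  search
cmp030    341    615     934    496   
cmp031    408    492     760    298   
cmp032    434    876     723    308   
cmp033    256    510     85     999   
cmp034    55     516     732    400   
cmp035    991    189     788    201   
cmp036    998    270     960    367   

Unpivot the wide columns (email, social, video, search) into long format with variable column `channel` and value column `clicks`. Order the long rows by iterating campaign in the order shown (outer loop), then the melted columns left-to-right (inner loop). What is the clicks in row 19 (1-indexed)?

732

28 rows total (7 × 4). Row 19: index ⌊(19-1)/4⌋ = 4 into campaign → cmp034; (19-1) mod 4 = 2 into the melted columns → video.
So row 19 is (cmp034, video, 732); clicks = 732.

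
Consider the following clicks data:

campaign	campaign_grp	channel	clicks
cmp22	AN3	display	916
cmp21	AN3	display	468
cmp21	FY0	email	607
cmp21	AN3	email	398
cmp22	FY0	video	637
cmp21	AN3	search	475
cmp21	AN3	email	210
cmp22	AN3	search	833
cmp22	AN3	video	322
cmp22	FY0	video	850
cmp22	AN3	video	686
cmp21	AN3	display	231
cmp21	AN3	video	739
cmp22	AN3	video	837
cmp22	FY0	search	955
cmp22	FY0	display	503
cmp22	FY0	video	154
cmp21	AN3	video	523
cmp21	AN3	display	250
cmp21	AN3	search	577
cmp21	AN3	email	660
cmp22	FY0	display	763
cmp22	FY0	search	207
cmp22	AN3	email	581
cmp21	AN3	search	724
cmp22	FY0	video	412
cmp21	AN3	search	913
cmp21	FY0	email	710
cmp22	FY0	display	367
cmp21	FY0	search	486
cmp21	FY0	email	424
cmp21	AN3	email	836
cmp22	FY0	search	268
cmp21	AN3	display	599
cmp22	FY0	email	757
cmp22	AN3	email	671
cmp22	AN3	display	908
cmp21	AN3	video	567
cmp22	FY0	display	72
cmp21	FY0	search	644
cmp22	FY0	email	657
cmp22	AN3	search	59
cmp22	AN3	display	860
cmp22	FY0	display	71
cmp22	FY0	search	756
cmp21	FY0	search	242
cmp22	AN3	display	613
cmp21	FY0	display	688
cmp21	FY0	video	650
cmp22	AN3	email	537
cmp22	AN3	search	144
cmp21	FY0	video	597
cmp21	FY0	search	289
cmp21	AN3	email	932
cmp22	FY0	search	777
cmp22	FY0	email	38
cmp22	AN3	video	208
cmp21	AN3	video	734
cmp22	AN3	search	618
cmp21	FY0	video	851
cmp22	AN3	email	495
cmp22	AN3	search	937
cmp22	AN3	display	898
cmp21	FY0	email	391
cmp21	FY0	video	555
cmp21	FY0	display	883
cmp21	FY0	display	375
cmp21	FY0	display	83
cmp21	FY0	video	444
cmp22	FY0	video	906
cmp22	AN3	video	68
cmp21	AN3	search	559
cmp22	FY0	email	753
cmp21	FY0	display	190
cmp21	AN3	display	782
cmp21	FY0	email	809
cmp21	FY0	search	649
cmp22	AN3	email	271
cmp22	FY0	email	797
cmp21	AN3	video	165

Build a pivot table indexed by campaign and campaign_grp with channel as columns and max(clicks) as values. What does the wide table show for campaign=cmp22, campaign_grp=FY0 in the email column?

Rows with campaign=cmp22, campaign_grp=FY0 and channel=email: clicks values are 757, 657, 38, 753, 797.
max(757, 657, 38, 753, 797) = 797.

797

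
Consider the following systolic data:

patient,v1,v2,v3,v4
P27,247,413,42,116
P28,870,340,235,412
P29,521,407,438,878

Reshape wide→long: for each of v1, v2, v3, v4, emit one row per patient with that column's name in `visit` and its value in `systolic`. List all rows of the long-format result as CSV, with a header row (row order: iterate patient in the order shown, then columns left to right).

Each (patient, column) pair becomes one row: 3 × 4 = 12 rows.
For example, (P27, v1) → systolic=247.

patient,visit,systolic
P27,v1,247
P27,v2,413
P27,v3,42
P27,v4,116
P28,v1,870
P28,v2,340
P28,v3,235
P28,v4,412
P29,v1,521
P29,v2,407
P29,v3,438
P29,v4,878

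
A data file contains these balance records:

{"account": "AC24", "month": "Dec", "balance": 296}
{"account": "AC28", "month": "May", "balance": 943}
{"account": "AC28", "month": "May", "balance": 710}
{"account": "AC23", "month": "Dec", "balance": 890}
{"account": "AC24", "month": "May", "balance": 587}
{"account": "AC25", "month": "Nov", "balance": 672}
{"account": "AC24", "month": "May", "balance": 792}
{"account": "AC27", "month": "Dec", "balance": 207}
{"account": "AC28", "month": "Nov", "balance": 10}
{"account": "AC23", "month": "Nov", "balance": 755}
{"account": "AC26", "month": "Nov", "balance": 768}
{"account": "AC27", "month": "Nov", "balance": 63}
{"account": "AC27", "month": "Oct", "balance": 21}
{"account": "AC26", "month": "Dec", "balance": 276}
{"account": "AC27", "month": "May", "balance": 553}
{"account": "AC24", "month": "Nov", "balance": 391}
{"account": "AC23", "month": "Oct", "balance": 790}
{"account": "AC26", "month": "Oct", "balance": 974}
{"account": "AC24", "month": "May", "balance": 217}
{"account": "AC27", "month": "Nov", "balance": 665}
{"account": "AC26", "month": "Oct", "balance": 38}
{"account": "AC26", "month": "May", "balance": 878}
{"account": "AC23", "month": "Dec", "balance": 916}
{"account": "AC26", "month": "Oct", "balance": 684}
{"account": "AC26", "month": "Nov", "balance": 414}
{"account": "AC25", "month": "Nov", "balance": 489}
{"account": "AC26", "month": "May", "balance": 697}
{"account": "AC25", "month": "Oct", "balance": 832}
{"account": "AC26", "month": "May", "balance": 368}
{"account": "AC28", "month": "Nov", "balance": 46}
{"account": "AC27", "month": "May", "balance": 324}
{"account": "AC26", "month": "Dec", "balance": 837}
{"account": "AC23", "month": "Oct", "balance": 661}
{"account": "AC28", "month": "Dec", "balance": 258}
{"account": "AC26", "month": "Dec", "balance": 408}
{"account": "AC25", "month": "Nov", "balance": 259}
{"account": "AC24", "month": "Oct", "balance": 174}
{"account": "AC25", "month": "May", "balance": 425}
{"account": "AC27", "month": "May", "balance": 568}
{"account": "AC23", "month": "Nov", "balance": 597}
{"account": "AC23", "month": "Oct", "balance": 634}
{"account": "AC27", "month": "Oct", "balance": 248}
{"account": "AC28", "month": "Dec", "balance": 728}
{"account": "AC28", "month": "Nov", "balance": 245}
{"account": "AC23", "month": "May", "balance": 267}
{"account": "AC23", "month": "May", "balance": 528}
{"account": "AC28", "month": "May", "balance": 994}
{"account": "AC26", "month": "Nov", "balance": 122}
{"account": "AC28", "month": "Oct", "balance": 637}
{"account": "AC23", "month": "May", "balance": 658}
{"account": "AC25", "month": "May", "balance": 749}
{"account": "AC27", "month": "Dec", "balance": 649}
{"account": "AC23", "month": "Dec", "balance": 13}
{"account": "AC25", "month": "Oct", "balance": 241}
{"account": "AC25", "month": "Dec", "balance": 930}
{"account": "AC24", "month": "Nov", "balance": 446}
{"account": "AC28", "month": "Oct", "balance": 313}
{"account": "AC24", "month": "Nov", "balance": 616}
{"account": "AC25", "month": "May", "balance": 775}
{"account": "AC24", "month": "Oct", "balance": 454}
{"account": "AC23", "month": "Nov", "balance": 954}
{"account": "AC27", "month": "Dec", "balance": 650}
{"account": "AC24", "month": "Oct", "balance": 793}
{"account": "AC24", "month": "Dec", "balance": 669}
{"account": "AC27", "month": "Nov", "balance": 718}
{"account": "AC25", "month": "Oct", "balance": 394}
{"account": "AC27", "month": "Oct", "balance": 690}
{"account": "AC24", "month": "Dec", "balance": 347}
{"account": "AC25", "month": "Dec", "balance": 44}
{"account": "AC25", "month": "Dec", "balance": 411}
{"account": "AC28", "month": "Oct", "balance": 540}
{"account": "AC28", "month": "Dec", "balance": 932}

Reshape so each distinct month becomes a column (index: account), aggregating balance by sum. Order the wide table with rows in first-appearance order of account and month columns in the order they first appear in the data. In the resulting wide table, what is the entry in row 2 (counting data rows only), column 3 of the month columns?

301

With rows in first-appearance order of account, row 2 is account=AC28. month columns in first-appearance order: Dec, May, Nov, Oct; column 3 is Nov.
Long rows with account=AC28, month=Nov: 10 + 46 + 245 = 301.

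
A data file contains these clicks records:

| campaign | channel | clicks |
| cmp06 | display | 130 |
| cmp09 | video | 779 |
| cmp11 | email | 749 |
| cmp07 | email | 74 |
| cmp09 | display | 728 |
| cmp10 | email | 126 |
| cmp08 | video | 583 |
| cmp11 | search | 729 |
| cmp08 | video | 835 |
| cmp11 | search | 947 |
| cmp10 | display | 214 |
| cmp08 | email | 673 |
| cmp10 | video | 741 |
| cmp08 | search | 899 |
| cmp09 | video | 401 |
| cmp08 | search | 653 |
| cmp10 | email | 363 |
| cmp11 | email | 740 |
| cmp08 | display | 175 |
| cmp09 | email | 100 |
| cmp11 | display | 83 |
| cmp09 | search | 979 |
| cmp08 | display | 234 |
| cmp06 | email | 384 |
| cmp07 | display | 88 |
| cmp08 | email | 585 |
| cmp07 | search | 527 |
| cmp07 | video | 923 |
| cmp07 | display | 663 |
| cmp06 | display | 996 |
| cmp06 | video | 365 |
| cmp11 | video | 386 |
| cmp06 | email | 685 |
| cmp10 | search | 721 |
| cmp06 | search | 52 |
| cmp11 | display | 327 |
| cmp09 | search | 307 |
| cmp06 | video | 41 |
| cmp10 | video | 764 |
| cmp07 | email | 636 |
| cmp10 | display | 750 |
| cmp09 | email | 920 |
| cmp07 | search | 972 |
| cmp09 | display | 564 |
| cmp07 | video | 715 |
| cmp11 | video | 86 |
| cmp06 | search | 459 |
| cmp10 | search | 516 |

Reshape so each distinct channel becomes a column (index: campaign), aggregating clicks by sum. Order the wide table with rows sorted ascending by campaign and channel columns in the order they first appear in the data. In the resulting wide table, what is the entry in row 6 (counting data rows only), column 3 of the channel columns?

With rows sorted ascending by campaign, row 6 is campaign=cmp11. channel columns in first-appearance order: display, video, email, search; column 3 is email.
Long rows with campaign=cmp11, channel=email: 749 + 740 = 1489.

1489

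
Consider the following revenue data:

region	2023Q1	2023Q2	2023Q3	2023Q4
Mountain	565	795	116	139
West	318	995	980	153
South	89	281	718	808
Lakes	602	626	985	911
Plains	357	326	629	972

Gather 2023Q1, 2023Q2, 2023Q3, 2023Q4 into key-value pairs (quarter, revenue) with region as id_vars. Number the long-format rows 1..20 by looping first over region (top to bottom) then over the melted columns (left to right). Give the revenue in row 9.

89

20 rows total (5 × 4). Row 9: index ⌊(9-1)/4⌋ = 2 into region → South; (9-1) mod 4 = 0 into the melted columns → 2023Q1.
So row 9 is (South, 2023Q1, 89); revenue = 89.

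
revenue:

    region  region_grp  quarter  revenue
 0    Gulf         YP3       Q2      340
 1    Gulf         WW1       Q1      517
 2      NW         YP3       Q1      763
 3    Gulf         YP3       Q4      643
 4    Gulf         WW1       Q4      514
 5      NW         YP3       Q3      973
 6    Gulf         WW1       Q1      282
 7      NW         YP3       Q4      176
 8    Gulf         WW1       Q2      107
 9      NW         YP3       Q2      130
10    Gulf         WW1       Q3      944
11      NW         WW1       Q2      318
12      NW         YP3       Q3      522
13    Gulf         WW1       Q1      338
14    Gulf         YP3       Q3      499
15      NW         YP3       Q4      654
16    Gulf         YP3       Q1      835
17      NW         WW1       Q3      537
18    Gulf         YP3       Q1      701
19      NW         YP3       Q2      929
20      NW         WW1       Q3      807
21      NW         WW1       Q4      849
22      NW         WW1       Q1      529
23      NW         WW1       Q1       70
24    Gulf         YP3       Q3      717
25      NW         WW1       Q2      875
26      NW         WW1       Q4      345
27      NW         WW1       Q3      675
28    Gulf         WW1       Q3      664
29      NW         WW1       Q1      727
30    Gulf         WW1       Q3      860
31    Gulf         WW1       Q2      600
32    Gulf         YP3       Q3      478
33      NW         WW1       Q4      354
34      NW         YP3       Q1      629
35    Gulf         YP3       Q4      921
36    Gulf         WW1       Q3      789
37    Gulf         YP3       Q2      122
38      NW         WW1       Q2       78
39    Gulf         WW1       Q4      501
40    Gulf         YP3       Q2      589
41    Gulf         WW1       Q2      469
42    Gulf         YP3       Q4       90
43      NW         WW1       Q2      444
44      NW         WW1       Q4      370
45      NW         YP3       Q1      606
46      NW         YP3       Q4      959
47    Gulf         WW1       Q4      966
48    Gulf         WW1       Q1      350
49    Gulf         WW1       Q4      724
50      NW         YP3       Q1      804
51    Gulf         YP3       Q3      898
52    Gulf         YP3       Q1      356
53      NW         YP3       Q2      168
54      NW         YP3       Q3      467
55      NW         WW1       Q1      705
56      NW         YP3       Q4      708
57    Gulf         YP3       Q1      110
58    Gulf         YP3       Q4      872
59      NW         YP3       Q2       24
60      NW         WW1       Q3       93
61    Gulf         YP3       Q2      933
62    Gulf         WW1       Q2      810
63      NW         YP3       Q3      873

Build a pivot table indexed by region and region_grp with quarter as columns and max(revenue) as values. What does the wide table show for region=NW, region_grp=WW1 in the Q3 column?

Rows with region=NW, region_grp=WW1 and quarter=Q3: revenue values are 537, 807, 675, 93.
max(537, 807, 675, 93) = 807.

807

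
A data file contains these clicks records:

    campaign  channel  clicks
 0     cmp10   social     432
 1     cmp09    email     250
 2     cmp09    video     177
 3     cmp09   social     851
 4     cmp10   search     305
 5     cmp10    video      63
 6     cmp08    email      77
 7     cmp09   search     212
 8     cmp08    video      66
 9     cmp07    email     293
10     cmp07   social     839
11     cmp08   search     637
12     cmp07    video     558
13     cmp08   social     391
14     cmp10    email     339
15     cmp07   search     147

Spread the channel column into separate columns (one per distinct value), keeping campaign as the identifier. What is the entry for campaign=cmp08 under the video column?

Wide layout: rows indexed by campaign, columns are the 4 distinct channel values (social, email, video, search).
Cell (campaign=cmp08, channel=video) draws from the long row where campaign=cmp08 and channel=video, which has clicks=66.

66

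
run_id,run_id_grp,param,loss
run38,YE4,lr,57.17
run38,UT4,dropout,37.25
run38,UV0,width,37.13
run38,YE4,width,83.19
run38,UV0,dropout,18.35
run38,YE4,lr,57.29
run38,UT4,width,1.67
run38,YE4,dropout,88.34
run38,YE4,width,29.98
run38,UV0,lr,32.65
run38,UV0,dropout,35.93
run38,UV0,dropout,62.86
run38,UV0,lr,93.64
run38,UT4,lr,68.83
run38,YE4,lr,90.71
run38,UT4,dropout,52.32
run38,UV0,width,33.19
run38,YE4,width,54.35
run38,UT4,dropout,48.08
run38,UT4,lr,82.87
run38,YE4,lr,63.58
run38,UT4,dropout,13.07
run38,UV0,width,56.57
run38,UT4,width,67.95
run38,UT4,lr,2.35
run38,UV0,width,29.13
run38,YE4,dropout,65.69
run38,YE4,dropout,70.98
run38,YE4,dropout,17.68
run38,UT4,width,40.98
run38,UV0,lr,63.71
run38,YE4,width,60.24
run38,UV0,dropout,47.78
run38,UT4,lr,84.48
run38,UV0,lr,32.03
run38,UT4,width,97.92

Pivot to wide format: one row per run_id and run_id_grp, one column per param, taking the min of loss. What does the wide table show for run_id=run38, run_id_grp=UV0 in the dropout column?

18.35

Rows with run_id=run38, run_id_grp=UV0 and param=dropout: loss values are 18.35, 35.93, 62.86, 47.78.
min(18.35, 35.93, 62.86, 47.78) = 18.35.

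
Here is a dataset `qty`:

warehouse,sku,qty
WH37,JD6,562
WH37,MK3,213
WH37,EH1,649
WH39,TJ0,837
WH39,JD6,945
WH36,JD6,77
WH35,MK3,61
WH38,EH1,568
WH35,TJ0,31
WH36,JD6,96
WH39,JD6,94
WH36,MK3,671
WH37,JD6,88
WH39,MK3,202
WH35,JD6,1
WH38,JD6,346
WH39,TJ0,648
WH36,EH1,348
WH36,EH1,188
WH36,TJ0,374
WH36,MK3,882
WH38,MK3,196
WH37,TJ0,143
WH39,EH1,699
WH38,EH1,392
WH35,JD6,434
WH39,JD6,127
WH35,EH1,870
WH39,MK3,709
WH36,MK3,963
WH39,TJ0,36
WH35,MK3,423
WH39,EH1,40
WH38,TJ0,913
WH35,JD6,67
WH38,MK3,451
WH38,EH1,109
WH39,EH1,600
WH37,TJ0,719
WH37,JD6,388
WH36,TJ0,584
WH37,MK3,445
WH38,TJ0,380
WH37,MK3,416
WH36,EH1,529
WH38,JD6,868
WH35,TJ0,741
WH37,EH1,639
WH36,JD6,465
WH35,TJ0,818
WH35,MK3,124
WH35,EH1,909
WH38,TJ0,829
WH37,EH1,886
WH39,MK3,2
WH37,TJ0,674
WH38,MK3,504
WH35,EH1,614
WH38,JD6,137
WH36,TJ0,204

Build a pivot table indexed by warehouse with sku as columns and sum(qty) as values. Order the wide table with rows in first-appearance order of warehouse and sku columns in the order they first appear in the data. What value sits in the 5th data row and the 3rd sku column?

1069

With rows in first-appearance order of warehouse, row 5 is warehouse=WH38. sku columns in first-appearance order: JD6, MK3, EH1, TJ0; column 3 is EH1.
Long rows with warehouse=WH38, sku=EH1: 568 + 392 + 109 = 1069.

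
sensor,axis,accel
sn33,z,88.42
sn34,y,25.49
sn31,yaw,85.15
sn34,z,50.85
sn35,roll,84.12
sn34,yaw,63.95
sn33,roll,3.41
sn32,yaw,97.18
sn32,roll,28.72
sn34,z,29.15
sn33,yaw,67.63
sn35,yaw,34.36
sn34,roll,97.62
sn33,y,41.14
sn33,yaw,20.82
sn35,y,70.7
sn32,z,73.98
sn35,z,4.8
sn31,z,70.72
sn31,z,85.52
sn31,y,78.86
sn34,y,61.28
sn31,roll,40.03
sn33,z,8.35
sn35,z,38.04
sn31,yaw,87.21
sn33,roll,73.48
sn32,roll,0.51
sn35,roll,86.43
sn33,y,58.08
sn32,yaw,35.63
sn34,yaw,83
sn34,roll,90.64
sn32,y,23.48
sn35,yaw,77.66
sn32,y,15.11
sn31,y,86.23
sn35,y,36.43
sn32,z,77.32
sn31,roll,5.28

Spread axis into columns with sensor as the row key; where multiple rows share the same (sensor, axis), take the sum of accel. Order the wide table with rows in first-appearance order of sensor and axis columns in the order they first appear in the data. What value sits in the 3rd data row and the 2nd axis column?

With rows in first-appearance order of sensor, row 3 is sensor=sn31. axis columns in first-appearance order: z, y, yaw, roll; column 2 is y.
Long rows with sensor=sn31, axis=y: 78.86 + 86.23 = 165.09.

165.09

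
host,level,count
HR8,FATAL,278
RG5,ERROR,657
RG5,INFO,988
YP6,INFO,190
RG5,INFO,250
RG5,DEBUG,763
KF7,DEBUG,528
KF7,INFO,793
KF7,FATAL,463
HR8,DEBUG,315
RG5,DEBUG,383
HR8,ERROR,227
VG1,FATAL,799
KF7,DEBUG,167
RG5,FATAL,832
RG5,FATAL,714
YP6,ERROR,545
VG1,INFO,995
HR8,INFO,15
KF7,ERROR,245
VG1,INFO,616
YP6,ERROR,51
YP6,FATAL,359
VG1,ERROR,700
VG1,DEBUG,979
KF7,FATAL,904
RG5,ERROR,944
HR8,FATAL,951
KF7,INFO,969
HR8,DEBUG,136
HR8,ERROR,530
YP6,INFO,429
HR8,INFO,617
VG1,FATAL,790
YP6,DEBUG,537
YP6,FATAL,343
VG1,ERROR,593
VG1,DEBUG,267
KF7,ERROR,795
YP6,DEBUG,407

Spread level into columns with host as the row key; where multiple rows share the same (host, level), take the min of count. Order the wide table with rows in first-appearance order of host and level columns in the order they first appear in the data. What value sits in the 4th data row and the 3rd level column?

With rows in first-appearance order of host, row 4 is host=KF7. level columns in first-appearance order: FATAL, ERROR, INFO, DEBUG; column 3 is INFO.
Long rows with host=KF7, level=INFO: min(793, 969) = 793.

793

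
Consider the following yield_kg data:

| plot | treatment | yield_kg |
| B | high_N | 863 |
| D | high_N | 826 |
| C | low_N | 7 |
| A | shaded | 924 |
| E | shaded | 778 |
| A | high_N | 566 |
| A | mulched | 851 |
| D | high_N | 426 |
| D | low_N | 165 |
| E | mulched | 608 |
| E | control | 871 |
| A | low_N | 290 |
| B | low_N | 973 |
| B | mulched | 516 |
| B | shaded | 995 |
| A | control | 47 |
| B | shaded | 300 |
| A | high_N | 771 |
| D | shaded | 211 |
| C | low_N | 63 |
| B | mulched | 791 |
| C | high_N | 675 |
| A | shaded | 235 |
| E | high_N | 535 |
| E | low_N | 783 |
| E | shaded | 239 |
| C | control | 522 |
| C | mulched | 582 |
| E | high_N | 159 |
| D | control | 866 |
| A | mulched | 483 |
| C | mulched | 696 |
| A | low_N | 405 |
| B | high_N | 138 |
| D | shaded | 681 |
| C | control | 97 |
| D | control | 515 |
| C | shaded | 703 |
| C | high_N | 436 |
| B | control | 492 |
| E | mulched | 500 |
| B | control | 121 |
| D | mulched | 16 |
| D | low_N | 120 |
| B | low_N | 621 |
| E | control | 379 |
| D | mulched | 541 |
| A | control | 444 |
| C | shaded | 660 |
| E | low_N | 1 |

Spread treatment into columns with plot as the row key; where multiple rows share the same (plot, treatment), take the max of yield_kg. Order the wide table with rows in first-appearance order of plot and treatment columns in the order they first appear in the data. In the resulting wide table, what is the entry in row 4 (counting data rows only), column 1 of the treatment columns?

771

With rows in first-appearance order of plot, row 4 is plot=A. treatment columns in first-appearance order: high_N, low_N, shaded, mulched, control; column 1 is high_N.
Long rows with plot=A, treatment=high_N: max(566, 771) = 771.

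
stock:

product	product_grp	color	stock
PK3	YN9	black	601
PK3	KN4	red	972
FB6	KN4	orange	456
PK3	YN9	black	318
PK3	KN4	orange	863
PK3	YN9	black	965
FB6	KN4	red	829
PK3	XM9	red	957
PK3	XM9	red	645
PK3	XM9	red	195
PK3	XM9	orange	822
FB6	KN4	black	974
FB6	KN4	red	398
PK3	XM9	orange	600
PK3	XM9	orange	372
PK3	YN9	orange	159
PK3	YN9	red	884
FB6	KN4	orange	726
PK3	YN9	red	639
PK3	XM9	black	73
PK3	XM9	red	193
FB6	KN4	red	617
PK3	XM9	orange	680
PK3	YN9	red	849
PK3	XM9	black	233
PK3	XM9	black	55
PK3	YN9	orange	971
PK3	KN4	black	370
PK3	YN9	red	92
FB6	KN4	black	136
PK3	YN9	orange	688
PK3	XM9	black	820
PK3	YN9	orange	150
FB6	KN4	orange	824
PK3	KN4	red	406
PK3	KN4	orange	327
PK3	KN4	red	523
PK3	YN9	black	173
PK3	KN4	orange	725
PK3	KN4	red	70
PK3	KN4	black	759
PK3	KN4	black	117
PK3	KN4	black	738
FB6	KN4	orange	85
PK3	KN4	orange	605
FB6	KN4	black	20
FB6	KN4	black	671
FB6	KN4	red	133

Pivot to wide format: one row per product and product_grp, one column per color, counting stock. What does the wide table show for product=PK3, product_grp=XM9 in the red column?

4

Rows with product=PK3, product_grp=XM9 and color=red: stock values are 957, 645, 195, 193.
4 rows match — count = 4.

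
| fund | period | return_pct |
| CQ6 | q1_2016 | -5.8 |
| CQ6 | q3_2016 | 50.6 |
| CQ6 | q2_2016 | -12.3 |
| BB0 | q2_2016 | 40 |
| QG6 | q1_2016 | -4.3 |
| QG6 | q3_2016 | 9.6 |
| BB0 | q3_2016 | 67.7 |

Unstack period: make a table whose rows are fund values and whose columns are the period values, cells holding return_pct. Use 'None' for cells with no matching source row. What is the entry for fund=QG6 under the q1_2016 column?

The long row with fund=QG6, period=q1_2016 has return_pct=-4.3.

-4.3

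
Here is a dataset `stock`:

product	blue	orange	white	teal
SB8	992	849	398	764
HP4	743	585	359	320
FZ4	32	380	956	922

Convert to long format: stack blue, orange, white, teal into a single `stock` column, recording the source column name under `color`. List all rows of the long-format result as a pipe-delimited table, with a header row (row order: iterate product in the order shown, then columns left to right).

Each (product, column) pair becomes one row: 3 × 4 = 12 rows.
For example, (SB8, blue) → stock=992.

| product | color | stock |
| SB8 | blue | 992 |
| SB8 | orange | 849 |
| SB8 | white | 398 |
| SB8 | teal | 764 |
| HP4 | blue | 743 |
| HP4 | orange | 585 |
| HP4 | white | 359 |
| HP4 | teal | 320 |
| FZ4 | blue | 32 |
| FZ4 | orange | 380 |
| FZ4 | white | 956 |
| FZ4 | teal | 922 |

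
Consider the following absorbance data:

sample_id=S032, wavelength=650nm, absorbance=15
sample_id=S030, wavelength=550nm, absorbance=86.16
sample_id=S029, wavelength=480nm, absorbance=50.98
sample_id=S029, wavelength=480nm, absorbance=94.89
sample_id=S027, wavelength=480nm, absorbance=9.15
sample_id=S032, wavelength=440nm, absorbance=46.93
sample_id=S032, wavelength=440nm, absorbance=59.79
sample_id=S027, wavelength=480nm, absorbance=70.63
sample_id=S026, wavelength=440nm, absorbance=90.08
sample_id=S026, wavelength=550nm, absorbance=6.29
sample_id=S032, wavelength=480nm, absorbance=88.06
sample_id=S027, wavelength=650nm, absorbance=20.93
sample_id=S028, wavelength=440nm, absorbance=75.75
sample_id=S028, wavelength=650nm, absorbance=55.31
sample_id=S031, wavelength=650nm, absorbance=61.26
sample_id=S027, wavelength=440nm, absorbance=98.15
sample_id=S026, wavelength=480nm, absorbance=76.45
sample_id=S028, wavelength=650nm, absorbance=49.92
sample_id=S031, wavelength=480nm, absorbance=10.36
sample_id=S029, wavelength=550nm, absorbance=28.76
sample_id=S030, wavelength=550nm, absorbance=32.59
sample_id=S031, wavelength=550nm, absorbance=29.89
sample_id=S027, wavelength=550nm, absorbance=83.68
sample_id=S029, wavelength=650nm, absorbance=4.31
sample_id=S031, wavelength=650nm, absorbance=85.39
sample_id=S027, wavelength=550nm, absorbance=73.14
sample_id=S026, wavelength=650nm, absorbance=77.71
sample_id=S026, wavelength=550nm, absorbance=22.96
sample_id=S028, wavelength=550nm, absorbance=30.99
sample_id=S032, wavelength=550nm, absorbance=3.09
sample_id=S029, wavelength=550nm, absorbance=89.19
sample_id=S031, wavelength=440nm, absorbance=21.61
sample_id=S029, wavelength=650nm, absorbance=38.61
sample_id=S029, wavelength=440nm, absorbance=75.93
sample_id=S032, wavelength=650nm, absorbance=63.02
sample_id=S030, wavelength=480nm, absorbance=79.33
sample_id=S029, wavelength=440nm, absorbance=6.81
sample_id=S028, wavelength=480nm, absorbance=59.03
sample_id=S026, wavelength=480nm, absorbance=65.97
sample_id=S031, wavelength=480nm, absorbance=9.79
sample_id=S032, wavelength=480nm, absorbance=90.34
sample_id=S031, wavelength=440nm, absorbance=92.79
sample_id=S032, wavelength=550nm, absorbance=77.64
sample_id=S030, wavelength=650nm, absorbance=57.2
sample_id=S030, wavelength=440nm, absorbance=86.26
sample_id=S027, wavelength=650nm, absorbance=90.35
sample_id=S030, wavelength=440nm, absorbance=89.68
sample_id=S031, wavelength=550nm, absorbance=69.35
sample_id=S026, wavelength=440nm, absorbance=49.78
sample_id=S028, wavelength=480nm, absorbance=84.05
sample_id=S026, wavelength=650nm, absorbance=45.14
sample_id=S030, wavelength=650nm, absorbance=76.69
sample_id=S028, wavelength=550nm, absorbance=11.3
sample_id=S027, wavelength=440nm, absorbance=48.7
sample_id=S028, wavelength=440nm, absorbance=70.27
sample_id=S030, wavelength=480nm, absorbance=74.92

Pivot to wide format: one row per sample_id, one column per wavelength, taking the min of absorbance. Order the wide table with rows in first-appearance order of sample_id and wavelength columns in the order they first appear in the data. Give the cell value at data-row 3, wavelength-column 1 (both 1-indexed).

4.31

With rows in first-appearance order of sample_id, row 3 is sample_id=S029. wavelength columns in first-appearance order: 650nm, 550nm, 480nm, 440nm; column 1 is 650nm.
Long rows with sample_id=S029, wavelength=650nm: min(4.31, 38.61) = 4.31.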